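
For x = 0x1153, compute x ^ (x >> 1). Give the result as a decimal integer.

6650

x = 1000101010011 = 4435
x>>1 = 0100010101001
XOR  = 1100111111010 = 6650
(x ^ (x >> 1) gives the standard binary-reflected Gray code of x.)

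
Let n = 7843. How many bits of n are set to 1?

7843 = 1111010100011
Count the 1s: 1 + 1 + 1 + 1 + 1 + 1 + 1 + 1 = 8

8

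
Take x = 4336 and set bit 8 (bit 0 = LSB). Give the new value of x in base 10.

x = 001000011110000
bit 8 is currently 0; set it via x | (1 << 8) = x | 256
→ 001000111110000 = 4592

4592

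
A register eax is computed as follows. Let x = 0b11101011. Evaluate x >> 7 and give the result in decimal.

1

x = 11101011
shift right by 7 → 00000001 = 1
(equivalently, floor(235 / 128))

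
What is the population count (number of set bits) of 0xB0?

3

0xB0 = 10110000
Count the 1s: 1 + 1 + 1 = 3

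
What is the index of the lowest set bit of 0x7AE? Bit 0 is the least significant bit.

0x7AE = 11110101110
Trailing zeros: 1, so the lowest set bit is bit 1 (value 2).

1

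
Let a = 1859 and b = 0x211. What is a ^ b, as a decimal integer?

1362

1859 = 11101000011
0x211 = 01000010001
XOR → 10101010010 = 1362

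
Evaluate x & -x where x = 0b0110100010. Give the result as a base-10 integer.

x = 110100010 = 418
-x (two's complement) = …001011110
AND   = 000000010 = 2
(x & -x isolates the lowest set bit of x.)

2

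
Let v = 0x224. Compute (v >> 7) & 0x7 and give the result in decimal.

4

v = 01000100100
Shift right by 7: 0100
Mask low 3 bits: 100 = 4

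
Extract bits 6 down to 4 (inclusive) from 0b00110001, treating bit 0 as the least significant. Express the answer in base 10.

v = 00110001
Shift right by 4: 0011
Mask low 3 bits: 011 = 3

3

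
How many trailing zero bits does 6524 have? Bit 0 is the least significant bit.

6524 = 1100101111100
Trailing zeros: 2, so the lowest set bit is bit 2 (value 4).

2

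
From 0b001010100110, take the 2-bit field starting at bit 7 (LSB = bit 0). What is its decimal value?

1

v = 001010100110
Shift right by 7: 00101
Mask low 2 bits: 01 = 1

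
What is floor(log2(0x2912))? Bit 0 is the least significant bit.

13

0x2912 = 10100100010010
The topmost 1 is at position 13 (since 2^13 = 8192 ≤ 10514 < 16384).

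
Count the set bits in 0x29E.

6

0x29E = 1010011110
Count the 1s: 1 + 1 + 1 + 1 + 1 + 1 = 6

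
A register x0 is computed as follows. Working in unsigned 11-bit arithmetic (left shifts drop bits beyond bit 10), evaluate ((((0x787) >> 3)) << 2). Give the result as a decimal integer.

0x787 = 11110000111
→ >> 3 → 00011110000 = 240
→ << 2 (mod 2^11) → 01111000000 = 960

960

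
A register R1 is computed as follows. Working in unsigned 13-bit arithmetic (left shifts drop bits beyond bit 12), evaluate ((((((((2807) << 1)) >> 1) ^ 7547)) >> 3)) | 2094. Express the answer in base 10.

2807 = 0101011110111
→ << 1 (mod 2^13) → 1010111101110 = 5614
→ >> 1 → 0101011110111 = 2807
7547 = 1110101111011
→ ^ → 1011110001100 = 6028
→ >> 3 → 0001011110001 = 753
2094 = 0100000101110
→ | → 0101011111111 = 2815

2815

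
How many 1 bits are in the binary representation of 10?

2

10 = 1010
Count the 1s: 1 + 1 = 2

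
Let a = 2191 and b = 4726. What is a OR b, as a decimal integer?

2191 = 0100010001111
4726 = 1001001110110
 OR → 1101011111111 = 6911

6911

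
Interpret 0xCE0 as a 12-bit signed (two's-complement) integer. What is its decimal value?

-800

pattern = 110011100000 (MSB is 1 ⇒ negative)
Invert: 001100011111, add 1 → 001100100000 = 800, so the value is -800.
(Equivalently: 3296 - 2^12 = 3296 - 4096 = -800.)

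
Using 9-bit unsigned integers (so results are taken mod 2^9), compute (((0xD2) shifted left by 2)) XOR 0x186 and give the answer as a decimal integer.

206

0xD2 = 011010010
→ shifted left by 2 (mod 2^9) → 101001000 = 328
0x186 = 110000110
→ XOR → 011001110 = 206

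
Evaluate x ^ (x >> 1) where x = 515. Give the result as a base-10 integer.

770

x = 1000000011 = 515
x>>1 = 0100000001
XOR  = 1100000010 = 770
(x ^ (x >> 1) gives the standard binary-reflected Gray code of x.)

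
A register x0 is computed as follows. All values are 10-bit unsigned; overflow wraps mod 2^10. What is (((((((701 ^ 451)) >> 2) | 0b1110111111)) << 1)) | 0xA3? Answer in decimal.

701 = 1010111101
451 = 0111000011
→ ^ → 1101111110 = 894
→ >> 2 → 0011011111 = 223
0b1110111111 = 1110111111
→ | → 1111111111 = 1023
→ << 1 (mod 2^10) → 1111111110 = 1022
0xA3 = 0010100011
→ | → 1111111111 = 1023

1023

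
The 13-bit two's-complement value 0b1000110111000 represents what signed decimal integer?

-3656

pattern = 1000110111000 (MSB is 1 ⇒ negative)
Invert: 0111001000111, add 1 → 0111001001000 = 3656, so the value is -3656.
(Equivalently: 4536 - 2^13 = 4536 - 8192 = -3656.)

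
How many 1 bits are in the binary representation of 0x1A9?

5

0x1A9 = 110101001
Count the 1s: 1 + 1 + 1 + 1 + 1 = 5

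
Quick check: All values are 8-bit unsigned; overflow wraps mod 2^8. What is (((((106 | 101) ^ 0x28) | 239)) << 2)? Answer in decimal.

106 = 01101010
101 = 01100101
→ | → 01101111 = 111
0x28 = 00101000
→ ^ → 01000111 = 71
239 = 11101111
→ | → 11101111 = 239
→ << 2 (mod 2^8) → 10111100 = 188

188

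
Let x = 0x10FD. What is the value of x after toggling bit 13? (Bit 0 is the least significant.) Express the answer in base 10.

12541

x = 01000011111101
bit 13 is currently 0; toggle it via x ^ (1 << 13) = x ^ 8192
→ 11000011111101 = 12541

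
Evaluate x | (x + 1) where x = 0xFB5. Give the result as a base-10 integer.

4023

x = 111110110101 = 4021
x + 1 = 111110110110
OR    = 111110110111 = 4023
(x | (x + 1) sets the lowest cleared bit.)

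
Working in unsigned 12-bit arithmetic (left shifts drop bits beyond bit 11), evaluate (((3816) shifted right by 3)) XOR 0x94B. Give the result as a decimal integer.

3816 = 111011101000
→ shifted right by 3 → 000111011101 = 477
0x94B = 100101001011
→ XOR → 100010010110 = 2198

2198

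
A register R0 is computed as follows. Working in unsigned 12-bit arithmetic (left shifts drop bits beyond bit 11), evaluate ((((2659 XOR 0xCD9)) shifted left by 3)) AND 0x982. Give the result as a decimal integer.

2659 = 101001100011
0xCD9 = 110011011001
→ XOR → 011010111010 = 1722
→ shifted left by 3 (mod 2^12) → 010111010000 = 1488
0x982 = 100110000010
→ AND → 000110000000 = 384

384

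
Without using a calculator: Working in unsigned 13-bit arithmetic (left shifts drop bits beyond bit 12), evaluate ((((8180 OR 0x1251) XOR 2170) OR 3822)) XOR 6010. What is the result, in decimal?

2197

8180 = 1111111110100
0x1251 = 1001001010001
→ OR → 1111111110101 = 8181
2170 = 0100001111010
→ XOR → 1011110001111 = 6031
3822 = 0111011101110
→ OR → 1111111101111 = 8175
6010 = 1011101111010
→ XOR → 0100010010101 = 2197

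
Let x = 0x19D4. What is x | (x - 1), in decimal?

x = 1100111010100 = 6612
x - 1 = 1100111010011
OR    = 1100111010111 = 6615
(x | (x - 1) sets all bits below the lowest set bit.)

6615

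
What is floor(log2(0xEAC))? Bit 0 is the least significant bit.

0xEAC = 111010101100
The topmost 1 is at position 11 (since 2^11 = 2048 ≤ 3756 < 4096).

11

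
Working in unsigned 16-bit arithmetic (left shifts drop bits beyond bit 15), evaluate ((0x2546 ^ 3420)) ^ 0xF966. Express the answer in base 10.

53628

0x2546 = 0010010101000110
3420 = 0000110101011100
→ ^ → 0010100000011010 = 10266
0xF966 = 1111100101100110
→ ^ → 1101000101111100 = 53628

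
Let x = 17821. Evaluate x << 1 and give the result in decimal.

35642

17821 = 0100010110011101
shift left by 1 → 1000101100111010 = 35642
(equivalently, 17821 × 2^1 = 17821 × 2)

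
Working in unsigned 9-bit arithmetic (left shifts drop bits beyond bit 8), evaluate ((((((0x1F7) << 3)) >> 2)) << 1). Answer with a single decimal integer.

220

0x1F7 = 111110111
→ << 3 (mod 2^9) → 110111000 = 440
→ >> 2 → 001101110 = 110
→ << 1 (mod 2^9) → 011011100 = 220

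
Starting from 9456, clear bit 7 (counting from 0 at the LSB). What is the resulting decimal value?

x = 10010011110000
bit 7 is currently 1; clear it via x & ~(1 << 7) = x & ~128
→ 10010001110000 = 9328

9328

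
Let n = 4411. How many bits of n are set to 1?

4411 = 1000100111011
Count the 1s: 1 + 1 + 1 + 1 + 1 + 1 + 1 = 7

7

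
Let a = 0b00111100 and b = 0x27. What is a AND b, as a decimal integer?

a = 111100
0x27 = 100111
AND → 100100 = 36

36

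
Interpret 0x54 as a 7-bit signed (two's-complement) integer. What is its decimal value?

pattern = 1010100 (MSB is 1 ⇒ negative)
Invert: 0101011, add 1 → 0101100 = 44, so the value is -44.
(Equivalently: 84 - 2^7 = 84 - 128 = -44.)

-44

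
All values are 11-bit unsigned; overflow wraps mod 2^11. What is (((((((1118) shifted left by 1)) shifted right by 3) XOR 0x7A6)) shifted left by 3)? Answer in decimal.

1416

1118 = 10001011110
→ shifted left by 1 (mod 2^11) → 00010111100 = 188
→ shifted right by 3 → 00000010111 = 23
0x7A6 = 11110100110
→ XOR → 11110110001 = 1969
→ shifted left by 3 (mod 2^11) → 10110001000 = 1416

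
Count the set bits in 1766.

1766 = 11011100110
Count the 1s: 1 + 1 + 1 + 1 + 1 + 1 + 1 = 7

7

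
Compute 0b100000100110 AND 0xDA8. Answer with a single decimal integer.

2080

a = 100000100110
0xDA8 = 110110101000
AND → 100000100000 = 2080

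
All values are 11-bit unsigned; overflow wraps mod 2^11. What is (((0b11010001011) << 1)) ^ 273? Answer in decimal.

0b11010001011 = 11010001011
→ << 1 (mod 2^11) → 10100010110 = 1302
273 = 00100010001
→ ^ → 10000000111 = 1031

1031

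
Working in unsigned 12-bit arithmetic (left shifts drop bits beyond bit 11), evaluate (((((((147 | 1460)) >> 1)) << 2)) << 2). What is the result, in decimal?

147 = 000010010011
1460 = 010110110100
→ | → 010110110111 = 1463
→ >> 1 → 001011011011 = 731
→ << 2 (mod 2^12) → 101101101100 = 2924
→ << 2 (mod 2^12) → 110110110000 = 3504

3504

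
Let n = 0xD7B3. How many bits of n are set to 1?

11

0xD7B3 = 1101011110110011
Count the 1s: 1 + 1 + 1 + 1 + 1 + 1 + 1 + 1 + 1 + 1 + 1 = 11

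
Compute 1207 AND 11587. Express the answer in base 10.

1207 = 00010010110111
11587 = 10110101000011
AND → 00010000000011 = 1027

1027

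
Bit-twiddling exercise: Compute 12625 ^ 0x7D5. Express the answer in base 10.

12625 = 11000101010001
0x7D5 = 00011111010101
XOR → 11011010000100 = 13956

13956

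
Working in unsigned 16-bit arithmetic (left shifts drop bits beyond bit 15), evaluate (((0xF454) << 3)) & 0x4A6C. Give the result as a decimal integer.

0xF454 = 1111010001010100
→ << 3 (mod 2^16) → 1010001010100000 = 41632
0x4A6C = 0100101001101100
→ & → 0000001000100000 = 544

544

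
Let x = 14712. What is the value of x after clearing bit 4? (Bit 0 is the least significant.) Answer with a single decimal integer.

14696

x = 011100101111000
bit 4 is currently 1; clear it via x & ~(1 << 4) = x & ~16
→ 011100101101000 = 14696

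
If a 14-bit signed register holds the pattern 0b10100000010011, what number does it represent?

pattern = 10100000010011 (MSB is 1 ⇒ negative)
Invert: 01011111101100, add 1 → 01011111101101 = 6125, so the value is -6125.
(Equivalently: 10259 - 2^14 = 10259 - 16384 = -6125.)

-6125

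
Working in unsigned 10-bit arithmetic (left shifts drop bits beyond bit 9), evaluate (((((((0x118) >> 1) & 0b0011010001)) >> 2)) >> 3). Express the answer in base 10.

4

0x118 = 0100011000
→ >> 1 → 0010001100 = 140
0b0011010001 = 0011010001
→ & → 0010000000 = 128
→ >> 2 → 0000100000 = 32
→ >> 3 → 0000000100 = 4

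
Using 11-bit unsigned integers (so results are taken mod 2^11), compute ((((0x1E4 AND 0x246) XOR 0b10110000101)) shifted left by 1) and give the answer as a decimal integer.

898

0x1E4 = 00111100100
0x246 = 01001000110
→ AND → 00001000100 = 68
0b10110000101 = 10110000101
→ XOR → 10111000001 = 1473
→ shifted left by 1 (mod 2^11) → 01110000010 = 898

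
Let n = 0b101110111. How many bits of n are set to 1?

n = 101110111
Count the 1s: 1 + 1 + 1 + 1 + 1 + 1 + 1 = 7

7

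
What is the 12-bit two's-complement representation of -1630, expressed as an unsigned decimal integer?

2466

1630 in 12 bits: 011001011110
Invert: 100110100001
Add 1:  100110100010 = 2466
(Check: 2^12 - 1630 = 4096 - 1630 = 2466.)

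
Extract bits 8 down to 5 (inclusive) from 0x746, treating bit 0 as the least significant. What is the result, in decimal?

v = 011101000110
Shift right by 5: 0111010
Mask low 4 bits: 1010 = 10

10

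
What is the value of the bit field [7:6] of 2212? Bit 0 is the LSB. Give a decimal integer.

v = 000100010100100
Shift right by 6: 000100010
Mask low 2 bits: 10 = 2

2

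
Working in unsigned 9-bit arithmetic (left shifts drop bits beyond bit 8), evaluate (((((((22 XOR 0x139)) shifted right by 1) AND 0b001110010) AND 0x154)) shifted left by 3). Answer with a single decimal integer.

128

22 = 000010110
0x139 = 100111001
→ XOR → 100101111 = 303
→ shifted right by 1 → 010010111 = 151
0b001110010 = 001110010
→ AND → 000010010 = 18
0x154 = 101010100
→ AND → 000010000 = 16
→ shifted left by 3 (mod 2^9) → 010000000 = 128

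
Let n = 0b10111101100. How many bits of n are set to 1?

7

n = 10111101100
Count the 1s: 1 + 1 + 1 + 1 + 1 + 1 + 1 = 7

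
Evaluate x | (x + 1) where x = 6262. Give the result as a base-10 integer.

x = 1100001110110 = 6262
x + 1 = 1100001110111
OR    = 1100001110111 = 6263
(x | (x + 1) sets the lowest cleared bit.)

6263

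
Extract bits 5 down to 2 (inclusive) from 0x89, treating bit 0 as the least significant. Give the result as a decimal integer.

v = 10001001
Shift right by 2: 100010
Mask low 4 bits: 0010 = 2

2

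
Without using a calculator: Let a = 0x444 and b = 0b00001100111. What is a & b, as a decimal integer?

68

0x444 = 10001000100
b = 00001100111
AND → 00001000100 = 68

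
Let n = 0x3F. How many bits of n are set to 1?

0x3F = 111111
Count the 1s: 1 + 1 + 1 + 1 + 1 + 1 = 6

6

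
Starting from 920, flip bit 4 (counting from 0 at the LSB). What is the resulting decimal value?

x = 1110011000
bit 4 is currently 1; toggle it via x ^ (1 << 4) = x ^ 16
→ 1110001000 = 904

904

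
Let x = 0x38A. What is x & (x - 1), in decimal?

904

x = 1110001010 = 906
x - 1 = 1110001001
AND   = 1110001000 = 904
(x & (x - 1) clears the lowest set bit of x.)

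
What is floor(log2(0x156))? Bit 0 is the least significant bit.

0x156 = 101010110
The topmost 1 is at position 8 (since 2^8 = 256 ≤ 342 < 512).

8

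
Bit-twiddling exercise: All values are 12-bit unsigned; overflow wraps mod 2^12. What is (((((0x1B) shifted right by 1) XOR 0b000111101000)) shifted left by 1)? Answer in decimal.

0x1B = 000000011011
→ shifted right by 1 → 000000001101 = 13
0b000111101000 = 000111101000
→ XOR → 000111100101 = 485
→ shifted left by 1 (mod 2^12) → 001111001010 = 970

970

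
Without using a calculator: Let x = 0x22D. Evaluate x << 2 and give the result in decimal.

0x22D = 001000101101
shift left by 2 → 100010110100 = 2228
(equivalently, 557 × 2^2 = 557 × 4)

2228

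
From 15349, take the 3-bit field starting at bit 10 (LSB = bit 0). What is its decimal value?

v = 11101111110101
Shift right by 10: 1110
Mask low 3 bits: 110 = 6

6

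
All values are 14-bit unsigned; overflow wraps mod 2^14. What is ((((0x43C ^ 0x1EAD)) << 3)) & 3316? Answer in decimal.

0x43C = 00010000111100
0x1EAD = 01111010101101
→ ^ → 01101010010001 = 6801
→ << 3 (mod 2^14) → 01010010001000 = 5256
3316 = 00110011110100
→ & → 00010010000000 = 1152

1152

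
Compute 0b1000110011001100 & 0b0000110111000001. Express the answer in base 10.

3264

a = 1000110011001100
b = 0000110111000001
AND → 0000110011000000 = 3264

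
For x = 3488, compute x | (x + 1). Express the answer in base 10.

3489

x = 110110100000 = 3488
x + 1 = 110110100001
OR    = 110110100001 = 3489
(x | (x + 1) sets the lowest cleared bit.)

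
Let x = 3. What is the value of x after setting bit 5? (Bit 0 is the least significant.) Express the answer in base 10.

x = 00000011
bit 5 is currently 0; set it via x | (1 << 5) = x | 32
→ 00100011 = 35

35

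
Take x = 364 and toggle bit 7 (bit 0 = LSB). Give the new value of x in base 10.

492

x = 00101101100
bit 7 is currently 0; toggle it via x ^ (1 << 7) = x ^ 128
→ 00111101100 = 492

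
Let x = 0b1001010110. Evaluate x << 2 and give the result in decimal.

2392

x = 001001010110
shift left by 2 → 100101011000 = 2392
(equivalently, 598 × 2^2 = 598 × 4)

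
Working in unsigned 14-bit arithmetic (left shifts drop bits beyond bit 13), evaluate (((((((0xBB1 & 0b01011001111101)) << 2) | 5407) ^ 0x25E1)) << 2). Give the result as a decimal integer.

0xBB1 = 00101110110001
0b01011001111101 = 01011001111101
→ & → 00001000110001 = 561
→ << 2 (mod 2^14) → 00100011000100 = 2244
5407 = 01010100011111
→ | → 01110111011111 = 7647
0x25E1 = 10010111100001
→ ^ → 11100000111110 = 14398
→ << 2 (mod 2^14) → 10000011111000 = 8440

8440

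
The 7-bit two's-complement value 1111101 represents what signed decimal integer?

-3

pattern = 1111101 (MSB is 1 ⇒ negative)
Invert: 0000010, add 1 → 0000011 = 3, so the value is -3.
(Equivalently: 125 - 2^7 = 125 - 128 = -3.)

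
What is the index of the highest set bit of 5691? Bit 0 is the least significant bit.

12

5691 = 1011000111011
The topmost 1 is at position 12 (since 2^12 = 4096 ≤ 5691 < 8192).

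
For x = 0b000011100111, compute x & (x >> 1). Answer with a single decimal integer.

x = 11100111 = 231
x>>1 = 01110011
AND  = 01100011 = 99
(x & (x >> 1) has a 1 wherever x has two consecutive 1 bits.)

99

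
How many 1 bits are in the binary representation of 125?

125 = 1111101
Count the 1s: 1 + 1 + 1 + 1 + 1 + 1 = 6

6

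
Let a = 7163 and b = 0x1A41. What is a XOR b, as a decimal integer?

7163 = 1101111111011
0x1A41 = 1101001000001
XOR → 0000110111010 = 442

442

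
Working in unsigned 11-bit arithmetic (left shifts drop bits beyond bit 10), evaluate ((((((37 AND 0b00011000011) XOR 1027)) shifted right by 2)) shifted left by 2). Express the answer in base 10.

1024

37 = 00000100101
0b00011000011 = 00011000011
→ AND → 00000000001 = 1
1027 = 10000000011
→ XOR → 10000000010 = 1026
→ shifted right by 2 → 00100000000 = 256
→ shifted left by 2 (mod 2^11) → 10000000000 = 1024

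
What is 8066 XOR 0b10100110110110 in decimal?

8066 = 01111110000010
b = 10100110110110
XOR → 11011000110100 = 13876

13876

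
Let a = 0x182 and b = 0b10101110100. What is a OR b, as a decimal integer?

0x182 = 00110000010
b = 10101110100
 OR → 10111110110 = 1526

1526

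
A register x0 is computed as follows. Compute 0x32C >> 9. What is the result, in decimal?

1

0x32C = 1100101100
shift right by 9 → 0000000001 = 1
(equivalently, floor(812 / 512))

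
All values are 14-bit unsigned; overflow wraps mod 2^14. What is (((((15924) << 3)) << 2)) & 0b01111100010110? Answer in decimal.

1536

15924 = 11111000110100
→ << 3 (mod 2^14) → 11000110100000 = 12704
→ << 2 (mod 2^14) → 00011010000000 = 1664
0b01111100010110 = 01111100010110
→ & → 00011000000000 = 1536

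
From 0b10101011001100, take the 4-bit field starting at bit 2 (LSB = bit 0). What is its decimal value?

v = 10101011001100
Shift right by 2: 101010110011
Mask low 4 bits: 0011 = 3

3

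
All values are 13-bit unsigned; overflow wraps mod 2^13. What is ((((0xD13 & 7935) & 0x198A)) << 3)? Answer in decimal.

16

0xD13 = 0110100010011
7935 = 1111011111111
→ & → 0110000010011 = 3091
0x198A = 1100110001010
→ & → 0100000000010 = 2050
→ << 3 (mod 2^13) → 0000000010000 = 16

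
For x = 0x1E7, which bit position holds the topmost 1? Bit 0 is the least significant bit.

8

0x1E7 = 111100111
The topmost 1 is at position 8 (since 2^8 = 256 ≤ 487 < 512).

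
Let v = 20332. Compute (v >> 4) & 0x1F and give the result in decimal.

22

v = 100111101101100
Shift right by 4: 10011110110
Mask low 5 bits: 10110 = 22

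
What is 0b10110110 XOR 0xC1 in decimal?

a = 10110110
0xC1 = 11000001
XOR → 01110111 = 119

119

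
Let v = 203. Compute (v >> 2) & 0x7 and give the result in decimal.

v = 0011001011
Shift right by 2: 00110010
Mask low 3 bits: 010 = 2

2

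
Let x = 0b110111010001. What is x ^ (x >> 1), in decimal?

2873

x = 110111010001 = 3537
x>>1 = 011011101000
XOR  = 101100111001 = 2873
(x ^ (x >> 1) gives the standard binary-reflected Gray code of x.)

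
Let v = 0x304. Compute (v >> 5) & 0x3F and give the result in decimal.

24

v = 001100000100
Shift right by 5: 0011000
Mask low 6 bits: 011000 = 24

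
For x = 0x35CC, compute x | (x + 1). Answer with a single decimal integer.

13773

x = 11010111001100 = 13772
x + 1 = 11010111001101
OR    = 11010111001101 = 13773
(x | (x + 1) sets the lowest cleared bit.)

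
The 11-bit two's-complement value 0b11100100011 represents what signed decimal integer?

pattern = 11100100011 (MSB is 1 ⇒ negative)
Invert: 00011011100, add 1 → 00011011101 = 221, so the value is -221.
(Equivalently: 1827 - 2^11 = 1827 - 2048 = -221.)

-221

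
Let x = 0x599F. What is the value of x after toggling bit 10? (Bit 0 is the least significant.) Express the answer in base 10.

x = 0101100110011111
bit 10 is currently 0; toggle it via x ^ (1 << 10) = x ^ 1024
→ 0101110110011111 = 23967

23967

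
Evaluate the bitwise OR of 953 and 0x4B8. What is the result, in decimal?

1977

953 = 01110111001
0x4B8 = 10010111000
 OR → 11110111001 = 1977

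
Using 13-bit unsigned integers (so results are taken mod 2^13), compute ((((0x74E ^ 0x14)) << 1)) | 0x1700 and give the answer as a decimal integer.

0x74E = 0011101001110
0x14 = 0000000010100
→ ^ → 0011101011010 = 1882
→ << 1 (mod 2^13) → 0111010110100 = 3764
0x1700 = 1011100000000
→ | → 1111110110100 = 8116

8116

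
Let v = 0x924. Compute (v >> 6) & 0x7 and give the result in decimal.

v = 0100100100100
Shift right by 6: 0100100
Mask low 3 bits: 100 = 4

4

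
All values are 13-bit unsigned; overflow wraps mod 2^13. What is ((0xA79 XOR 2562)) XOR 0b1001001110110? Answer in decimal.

0xA79 = 0101001111001
2562 = 0101000000010
→ XOR → 0000001111011 = 123
0b1001001110110 = 1001001110110
→ XOR → 1001000001101 = 4621

4621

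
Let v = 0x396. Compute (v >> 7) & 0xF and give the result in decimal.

7

v = 0001110010110
Shift right by 7: 000111
Mask low 4 bits: 0111 = 7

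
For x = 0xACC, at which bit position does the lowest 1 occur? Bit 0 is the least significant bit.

0xACC = 101011001100
Trailing zeros: 2, so the lowest set bit is bit 2 (value 4).

2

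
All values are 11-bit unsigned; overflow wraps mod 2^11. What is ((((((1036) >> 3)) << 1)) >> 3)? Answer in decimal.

32

1036 = 10000001100
→ >> 3 → 00010000001 = 129
→ << 1 (mod 2^11) → 00100000010 = 258
→ >> 3 → 00000100000 = 32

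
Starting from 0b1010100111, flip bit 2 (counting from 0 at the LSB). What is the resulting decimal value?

x = 1010100111
bit 2 is currently 1; toggle it via x ^ (1 << 2) = x ^ 4
→ 1010100011 = 675

675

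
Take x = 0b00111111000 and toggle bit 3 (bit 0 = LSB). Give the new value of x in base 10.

x = 00111111000
bit 3 is currently 1; toggle it via x ^ (1 << 3) = x ^ 8
→ 00111110000 = 496

496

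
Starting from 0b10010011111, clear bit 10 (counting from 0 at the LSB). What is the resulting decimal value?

159

x = 10010011111
bit 10 is currently 1; clear it via x & ~(1 << 10) = x & ~1024
→ 00010011111 = 159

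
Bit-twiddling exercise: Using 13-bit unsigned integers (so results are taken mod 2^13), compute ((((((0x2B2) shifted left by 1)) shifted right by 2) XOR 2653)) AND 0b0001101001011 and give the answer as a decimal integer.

768

0x2B2 = 0001010110010
→ shifted left by 1 (mod 2^13) → 0010101100100 = 1380
→ shifted right by 2 → 0000101011001 = 345
2653 = 0101001011101
→ XOR → 0101100000100 = 2820
0b0001101001011 = 0001101001011
→ AND → 0001100000000 = 768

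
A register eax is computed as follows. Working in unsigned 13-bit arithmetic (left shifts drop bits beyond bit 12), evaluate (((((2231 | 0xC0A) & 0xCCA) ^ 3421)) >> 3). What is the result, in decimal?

2231 = 0100010110111
0xC0A = 0110000001010
→ | → 0110010111111 = 3263
0xCCA = 0110011001010
→ & → 0110010001010 = 3210
3421 = 0110101011101
→ ^ → 0000111010111 = 471
→ >> 3 → 0000000111010 = 58

58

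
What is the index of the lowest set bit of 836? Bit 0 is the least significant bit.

2

836 = 1101000100
Trailing zeros: 2, so the lowest set bit is bit 2 (value 4).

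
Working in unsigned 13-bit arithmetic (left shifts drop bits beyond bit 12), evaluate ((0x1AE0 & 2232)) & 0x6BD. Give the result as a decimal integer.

0x1AE0 = 1101011100000
2232 = 0100010111000
→ & → 0100010100000 = 2208
0x6BD = 0011010111101
→ & → 0000010100000 = 160

160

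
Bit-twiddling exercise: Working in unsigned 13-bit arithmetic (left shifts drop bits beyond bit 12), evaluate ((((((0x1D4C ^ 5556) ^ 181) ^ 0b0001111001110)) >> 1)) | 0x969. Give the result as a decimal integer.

0x1D4C = 1110101001100
5556 = 1010110110100
→ ^ → 0100011111000 = 2296
181 = 0000010110101
→ ^ → 0100001001101 = 2125
0b0001111001110 = 0001111001110
→ ^ → 0101110000011 = 2947
→ >> 1 → 0010111000001 = 1473
0x969 = 0100101101001
→ | → 0110111101001 = 3561

3561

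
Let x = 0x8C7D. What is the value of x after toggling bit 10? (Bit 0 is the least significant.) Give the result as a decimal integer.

34941

x = 1000110001111101
bit 10 is currently 1; toggle it via x ^ (1 << 10) = x ^ 1024
→ 1000100001111101 = 34941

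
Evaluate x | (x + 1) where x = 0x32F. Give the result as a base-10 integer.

831

x = 1100101111 = 815
x + 1 = 1100110000
OR    = 1100111111 = 831
(x | (x + 1) sets the lowest cleared bit.)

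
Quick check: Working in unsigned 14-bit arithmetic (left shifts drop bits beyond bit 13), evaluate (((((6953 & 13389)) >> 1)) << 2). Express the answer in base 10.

8208

6953 = 01101100101001
13389 = 11010001001101
→ & → 01000000001001 = 4105
→ >> 1 → 00100000000100 = 2052
→ << 2 (mod 2^14) → 10000000010000 = 8208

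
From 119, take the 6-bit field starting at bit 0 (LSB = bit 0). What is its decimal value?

55

v = 01110111
Shift right by 0: 01110111
Mask low 6 bits: 110111 = 55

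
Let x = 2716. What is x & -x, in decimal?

4

x = 101010011100 = 2716
-x (two's complement) = …010101100100
AND   = 000000000100 = 4
(x & -x isolates the lowest set bit of x.)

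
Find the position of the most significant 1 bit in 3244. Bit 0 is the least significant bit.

11

3244 = 110010101100
The topmost 1 is at position 11 (since 2^11 = 2048 ≤ 3244 < 4096).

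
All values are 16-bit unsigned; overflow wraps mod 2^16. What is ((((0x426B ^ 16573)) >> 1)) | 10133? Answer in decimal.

10239

0x426B = 0100001001101011
16573 = 0100000010111101
→ ^ → 0000001011010110 = 726
→ >> 1 → 0000000101101011 = 363
10133 = 0010011110010101
→ | → 0010011111111111 = 10239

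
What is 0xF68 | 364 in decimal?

3948

0xF68 = 111101101000
364 = 000101101100
 OR → 111101101100 = 3948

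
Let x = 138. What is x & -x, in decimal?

x = 10001010 = 138
-x (two's complement) = …01110110
AND   = 00000010 = 2
(x & -x isolates the lowest set bit of x.)

2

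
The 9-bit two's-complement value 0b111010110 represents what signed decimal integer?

pattern = 111010110 (MSB is 1 ⇒ negative)
Invert: 000101001, add 1 → 000101010 = 42, so the value is -42.
(Equivalently: 470 - 2^9 = 470 - 512 = -42.)

-42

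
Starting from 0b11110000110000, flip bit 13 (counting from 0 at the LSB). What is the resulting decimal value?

x = 11110000110000
bit 13 is currently 1; toggle it via x ^ (1 << 13) = x ^ 8192
→ 01110000110000 = 7216

7216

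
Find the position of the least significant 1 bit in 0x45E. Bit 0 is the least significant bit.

1

0x45E = 10001011110
Trailing zeros: 1, so the lowest set bit is bit 1 (value 2).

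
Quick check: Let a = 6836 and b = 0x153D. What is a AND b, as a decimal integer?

6836 = 1101010110100
0x153D = 1010100111101
AND → 1000000110100 = 4148

4148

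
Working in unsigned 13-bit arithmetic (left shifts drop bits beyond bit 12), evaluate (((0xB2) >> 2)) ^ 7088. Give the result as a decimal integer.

0xB2 = 0000010110010
→ >> 2 → 0000000101100 = 44
7088 = 1101110110000
→ ^ → 1101110011100 = 7068

7068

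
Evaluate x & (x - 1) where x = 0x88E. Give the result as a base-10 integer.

x = 100010001110 = 2190
x - 1 = 100010001101
AND   = 100010001100 = 2188
(x & (x - 1) clears the lowest set bit of x.)

2188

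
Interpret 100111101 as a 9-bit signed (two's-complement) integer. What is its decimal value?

-195

pattern = 100111101 (MSB is 1 ⇒ negative)
Invert: 011000010, add 1 → 011000011 = 195, so the value is -195.
(Equivalently: 317 - 2^9 = 317 - 512 = -195.)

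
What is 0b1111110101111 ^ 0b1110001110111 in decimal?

984

a = 1111110101111
b = 1110001110111
XOR → 0001111011000 = 984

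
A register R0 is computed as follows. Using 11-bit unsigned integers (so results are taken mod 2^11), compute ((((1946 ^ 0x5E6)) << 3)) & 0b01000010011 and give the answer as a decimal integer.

1946 = 11110011010
0x5E6 = 10111100110
→ ^ → 01001111100 = 636
→ << 3 (mod 2^11) → 01111100000 = 992
0b01000010011 = 01000010011
→ & → 01000000000 = 512

512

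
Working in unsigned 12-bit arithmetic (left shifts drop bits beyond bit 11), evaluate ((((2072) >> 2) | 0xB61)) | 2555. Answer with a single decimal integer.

2072 = 100000011000
→ >> 2 → 001000000110 = 518
0xB61 = 101101100001
→ | → 101101100111 = 2919
2555 = 100111111011
→ | → 101111111111 = 3071

3071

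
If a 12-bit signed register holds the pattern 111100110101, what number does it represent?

pattern = 111100110101 (MSB is 1 ⇒ negative)
Invert: 000011001010, add 1 → 000011001011 = 203, so the value is -203.
(Equivalently: 3893 - 2^12 = 3893 - 4096 = -203.)

-203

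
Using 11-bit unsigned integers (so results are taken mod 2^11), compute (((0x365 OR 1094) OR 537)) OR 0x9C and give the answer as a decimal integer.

0x365 = 01101100101
1094 = 10001000110
→ OR → 11101100111 = 1895
537 = 01000011001
→ OR → 11101111111 = 1919
0x9C = 00010011100
→ OR → 11111111111 = 2047

2047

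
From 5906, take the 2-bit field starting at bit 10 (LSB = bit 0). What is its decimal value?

1

v = 1011100010010
Shift right by 10: 101
Mask low 2 bits: 01 = 1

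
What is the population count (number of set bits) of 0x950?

4

0x950 = 100101010000
Count the 1s: 1 + 1 + 1 + 1 = 4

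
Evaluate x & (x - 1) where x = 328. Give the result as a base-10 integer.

320

x = 101001000 = 328
x - 1 = 101000111
AND   = 101000000 = 320
(x & (x - 1) clears the lowest set bit of x.)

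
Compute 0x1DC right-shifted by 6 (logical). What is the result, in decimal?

0x1DC = 111011100
shift right by 6 → 000000111 = 7
(equivalently, floor(476 / 64))

7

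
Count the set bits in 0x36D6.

9

0x36D6 = 11011011010110
Count the 1s: 1 + 1 + 1 + 1 + 1 + 1 + 1 + 1 + 1 = 9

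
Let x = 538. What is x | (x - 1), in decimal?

x = 1000011010 = 538
x - 1 = 1000011001
OR    = 1000011011 = 539
(x | (x - 1) sets all bits below the lowest set bit.)

539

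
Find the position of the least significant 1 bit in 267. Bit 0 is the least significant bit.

0

267 = 100001011
Trailing zeros: 0, so the lowest set bit is bit 0 (value 1).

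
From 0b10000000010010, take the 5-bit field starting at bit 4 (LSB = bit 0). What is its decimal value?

v = 10000000010010
Shift right by 4: 1000000001
Mask low 5 bits: 00001 = 1

1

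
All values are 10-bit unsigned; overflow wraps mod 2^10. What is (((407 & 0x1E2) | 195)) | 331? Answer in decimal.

459

407 = 0110010111
0x1E2 = 0111100010
→ & → 0110000010 = 386
195 = 0011000011
→ | → 0111000011 = 451
331 = 0101001011
→ | → 0111001011 = 459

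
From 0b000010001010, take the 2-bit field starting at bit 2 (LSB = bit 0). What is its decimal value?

v = 000010001010
Shift right by 2: 0000100010
Mask low 2 bits: 10 = 2

2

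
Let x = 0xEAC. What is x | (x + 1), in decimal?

x = 111010101100 = 3756
x + 1 = 111010101101
OR    = 111010101101 = 3757
(x | (x + 1) sets the lowest cleared bit.)

3757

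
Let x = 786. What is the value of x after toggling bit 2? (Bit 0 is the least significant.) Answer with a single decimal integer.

790

x = 1100010010
bit 2 is currently 0; toggle it via x ^ (1 << 2) = x ^ 4
→ 1100010110 = 790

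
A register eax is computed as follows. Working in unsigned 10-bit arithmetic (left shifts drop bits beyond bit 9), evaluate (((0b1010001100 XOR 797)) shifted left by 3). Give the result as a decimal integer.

0b1010001100 = 1010001100
797 = 1100011101
→ XOR → 0110010001 = 401
→ shifted left by 3 (mod 2^10) → 0010001000 = 136

136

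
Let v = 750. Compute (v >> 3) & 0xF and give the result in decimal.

13

v = 1011101110
Shift right by 3: 1011101
Mask low 4 bits: 1101 = 13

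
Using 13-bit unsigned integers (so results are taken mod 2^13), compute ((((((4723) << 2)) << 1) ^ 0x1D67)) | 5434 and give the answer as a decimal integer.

8191

4723 = 1001001110011
→ << 2 (mod 2^13) → 0100111001100 = 2508
→ << 1 (mod 2^13) → 1001110011000 = 5016
0x1D67 = 1110101100111
→ ^ → 0111011111111 = 3839
5434 = 1010100111010
→ | → 1111111111111 = 8191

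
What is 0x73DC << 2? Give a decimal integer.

0x73DC = 00111001111011100
shift left by 2 → 11100111101110000 = 118640
(equivalently, 29660 × 2^2 = 29660 × 4)

118640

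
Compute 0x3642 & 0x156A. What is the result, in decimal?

0x3642 = 11011001000010
0x156A = 01010101101010
AND → 01010001000010 = 5186

5186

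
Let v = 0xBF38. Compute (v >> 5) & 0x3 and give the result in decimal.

v = 1011111100111000
Shift right by 5: 10111111001
Mask low 2 bits: 01 = 1

1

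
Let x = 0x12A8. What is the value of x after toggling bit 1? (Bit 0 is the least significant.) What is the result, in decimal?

x = 1001010101000
bit 1 is currently 0; toggle it via x ^ (1 << 1) = x ^ 2
→ 1001010101010 = 4778

4778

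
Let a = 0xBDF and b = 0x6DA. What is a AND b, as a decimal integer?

730

0xBDF = 101111011111
0x6DA = 011011011010
AND → 001011011010 = 730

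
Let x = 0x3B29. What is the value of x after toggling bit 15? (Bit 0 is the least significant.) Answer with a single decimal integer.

47913

x = 0011101100101001
bit 15 is currently 0; toggle it via x ^ (1 << 15) = x ^ 32768
→ 1011101100101001 = 47913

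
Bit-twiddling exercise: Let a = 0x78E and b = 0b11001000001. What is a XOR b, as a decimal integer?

463

0x78E = 11110001110
b = 11001000001
XOR → 00111001111 = 463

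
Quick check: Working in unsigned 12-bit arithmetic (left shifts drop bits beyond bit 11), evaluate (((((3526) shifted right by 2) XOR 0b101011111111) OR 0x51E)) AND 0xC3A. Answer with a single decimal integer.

3098

3526 = 110111000110
→ shifted right by 2 → 001101110001 = 881
0b101011111111 = 101011111111
→ XOR → 100110001110 = 2446
0x51E = 010100011110
→ OR → 110110011110 = 3486
0xC3A = 110000111010
→ AND → 110000011010 = 3098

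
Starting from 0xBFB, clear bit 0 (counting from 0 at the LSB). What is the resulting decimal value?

3066

x = 101111111011
bit 0 is currently 1; clear it via x & ~(1 << 0) = x & ~1
→ 101111111010 = 3066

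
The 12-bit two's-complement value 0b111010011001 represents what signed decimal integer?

pattern = 111010011001 (MSB is 1 ⇒ negative)
Invert: 000101100110, add 1 → 000101100111 = 359, so the value is -359.
(Equivalently: 3737 - 2^12 = 3737 - 4096 = -359.)

-359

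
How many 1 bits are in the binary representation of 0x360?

0x360 = 1101100000
Count the 1s: 1 + 1 + 1 + 1 = 4

4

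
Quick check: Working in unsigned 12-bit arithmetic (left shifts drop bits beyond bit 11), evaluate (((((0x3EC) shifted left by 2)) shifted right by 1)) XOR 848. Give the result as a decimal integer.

0x3EC = 001111101100
→ shifted left by 2 (mod 2^12) → 111110110000 = 4016
→ shifted right by 1 → 011111011000 = 2008
848 = 001101010000
→ XOR → 010010001000 = 1160

1160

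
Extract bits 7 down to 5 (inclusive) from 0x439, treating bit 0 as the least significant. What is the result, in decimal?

v = 000010000111001
Shift right by 5: 0000100001
Mask low 3 bits: 001 = 1

1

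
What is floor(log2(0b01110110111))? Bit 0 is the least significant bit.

9

0b01110110111 = 1110110111
The topmost 1 is at position 9 (since 2^9 = 512 ≤ 951 < 1024).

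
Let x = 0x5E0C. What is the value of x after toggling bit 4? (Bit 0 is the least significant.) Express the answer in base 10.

x = 101111000001100
bit 4 is currently 0; toggle it via x ^ (1 << 4) = x ^ 16
→ 101111000011100 = 24092

24092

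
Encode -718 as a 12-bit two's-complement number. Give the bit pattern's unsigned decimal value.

3378

718 in 12 bits: 001011001110
Invert: 110100110001
Add 1:  110100110010 = 3378
(Check: 2^12 - 718 = 4096 - 718 = 3378.)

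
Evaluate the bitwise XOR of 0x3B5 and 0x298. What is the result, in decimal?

0x3B5 = 1110110101
0x298 = 1010011000
XOR → 0100101101 = 301

301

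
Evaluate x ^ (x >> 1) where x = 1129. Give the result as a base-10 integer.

x = 10001101001 = 1129
x>>1 = 01000110100
XOR  = 11001011101 = 1629
(x ^ (x >> 1) gives the standard binary-reflected Gray code of x.)

1629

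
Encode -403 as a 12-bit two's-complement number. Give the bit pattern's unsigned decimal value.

3693

403 in 12 bits: 000110010011
Invert: 111001101100
Add 1:  111001101101 = 3693
(Check: 2^12 - 403 = 4096 - 403 = 3693.)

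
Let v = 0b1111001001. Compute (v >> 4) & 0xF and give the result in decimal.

12

v = 1111001001
Shift right by 4: 111100
Mask low 4 bits: 1100 = 12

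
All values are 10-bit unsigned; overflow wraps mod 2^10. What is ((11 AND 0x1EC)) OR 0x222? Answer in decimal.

11 = 0000001011
0x1EC = 0111101100
→ AND → 0000001000 = 8
0x222 = 1000100010
→ OR → 1000101010 = 554

554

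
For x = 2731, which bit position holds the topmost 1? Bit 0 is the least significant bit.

2731 = 101010101011
The topmost 1 is at position 11 (since 2^11 = 2048 ≤ 2731 < 4096).

11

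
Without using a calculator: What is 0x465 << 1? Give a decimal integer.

0x465 = 010001100101
shift left by 1 → 100011001010 = 2250
(equivalently, 1125 × 2^1 = 1125 × 2)

2250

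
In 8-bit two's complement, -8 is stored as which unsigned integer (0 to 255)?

248

8 in 8 bits: 00001000
Invert: 11110111
Add 1:  11111000 = 248
(Check: 2^8 - 8 = 256 - 8 = 248.)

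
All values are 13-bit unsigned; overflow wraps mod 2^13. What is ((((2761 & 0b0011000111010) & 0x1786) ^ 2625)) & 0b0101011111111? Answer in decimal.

2113

2761 = 0101011001001
0b0011000111010 = 0011000111010
→ & → 0001000001000 = 520
0x1786 = 1011110000110
→ & → 0001000000000 = 512
2625 = 0101001000001
→ ^ → 0100001000001 = 2113
0b0101011111111 = 0101011111111
→ & → 0100001000001 = 2113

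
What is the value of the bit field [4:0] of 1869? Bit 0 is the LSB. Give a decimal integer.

v = 011101001101
Shift right by 0: 011101001101
Mask low 5 bits: 01101 = 13

13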